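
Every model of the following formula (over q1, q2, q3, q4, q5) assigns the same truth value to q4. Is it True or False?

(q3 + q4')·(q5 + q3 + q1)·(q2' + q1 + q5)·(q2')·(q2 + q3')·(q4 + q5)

False

Suppose q4 = 1.
(q3) alone gives q3 = 1.
(q2') alone gives q2 = 0.
But (q2) is also a unit clause — contradiction.
So every satisfying assignment has q4 = False.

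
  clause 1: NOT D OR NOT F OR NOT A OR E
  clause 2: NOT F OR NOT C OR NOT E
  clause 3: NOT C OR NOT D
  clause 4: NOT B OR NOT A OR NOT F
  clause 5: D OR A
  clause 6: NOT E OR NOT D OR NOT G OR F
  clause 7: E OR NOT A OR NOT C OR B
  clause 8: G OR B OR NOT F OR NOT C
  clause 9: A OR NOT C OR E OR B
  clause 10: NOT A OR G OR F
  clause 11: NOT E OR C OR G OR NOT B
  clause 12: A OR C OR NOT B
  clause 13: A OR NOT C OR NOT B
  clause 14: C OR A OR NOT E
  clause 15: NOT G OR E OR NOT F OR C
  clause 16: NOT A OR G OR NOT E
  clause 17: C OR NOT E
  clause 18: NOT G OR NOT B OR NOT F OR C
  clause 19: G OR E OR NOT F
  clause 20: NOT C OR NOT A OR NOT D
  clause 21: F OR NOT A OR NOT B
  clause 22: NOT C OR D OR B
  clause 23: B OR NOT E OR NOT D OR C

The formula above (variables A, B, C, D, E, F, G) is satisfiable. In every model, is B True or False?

Suppose B = true.
Branch on C: set C = false.
(A) alone gives A = true.
(NOT F) alone gives F = false.
But (F) is also a unit clause — contradiction.
Undo C and try C = true.
(NOT D) alone gives D = false.
(A) alone gives A = true.
(NOT F) alone gives F = false.
But (F) is also a unit clause — contradiction.
Both values of C lead to a conflict.
So every satisfying assignment has B = False.

False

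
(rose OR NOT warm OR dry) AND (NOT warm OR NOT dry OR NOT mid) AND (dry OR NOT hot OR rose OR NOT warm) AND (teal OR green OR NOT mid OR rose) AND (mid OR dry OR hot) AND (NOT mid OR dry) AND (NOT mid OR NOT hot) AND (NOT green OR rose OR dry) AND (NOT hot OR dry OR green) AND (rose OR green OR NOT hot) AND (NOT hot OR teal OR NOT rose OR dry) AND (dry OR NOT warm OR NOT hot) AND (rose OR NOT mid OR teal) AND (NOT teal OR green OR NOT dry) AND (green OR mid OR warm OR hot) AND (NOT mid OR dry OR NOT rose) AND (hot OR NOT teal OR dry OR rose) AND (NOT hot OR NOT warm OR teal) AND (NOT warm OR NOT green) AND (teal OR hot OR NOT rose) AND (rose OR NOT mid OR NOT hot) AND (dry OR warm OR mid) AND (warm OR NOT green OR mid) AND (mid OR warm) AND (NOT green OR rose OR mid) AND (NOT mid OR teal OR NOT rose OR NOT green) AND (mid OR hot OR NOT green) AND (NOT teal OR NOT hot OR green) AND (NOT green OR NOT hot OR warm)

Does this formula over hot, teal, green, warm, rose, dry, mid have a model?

Yes

Branch on mid: set mid = true.
Unit clause (dry) forces dry = true.
Unit clause (NOT warm) forces warm = false.
Unit clause (NOT hot) forces hot = false.
Branch on rose: set rose = true.
Unit clause (teal) forces teal = true.
Unit clause (green) forces green = true.
Every clause now holds.
A satisfying assignment: hot: false; teal: true; green: true; warm: false; rose: true; dry: true; mid: true.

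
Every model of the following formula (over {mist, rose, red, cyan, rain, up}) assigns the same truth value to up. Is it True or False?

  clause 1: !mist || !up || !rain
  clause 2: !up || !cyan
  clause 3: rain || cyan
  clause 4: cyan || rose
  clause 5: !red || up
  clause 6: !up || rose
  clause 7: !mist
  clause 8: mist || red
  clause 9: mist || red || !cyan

Suppose up = false.
The clause (!red) is unit, so red = false.
The clause (!mist) is unit, so mist = false.
Now (mist) is unsatisfied and unit — conflict.
So every satisfying assignment has up = True.

True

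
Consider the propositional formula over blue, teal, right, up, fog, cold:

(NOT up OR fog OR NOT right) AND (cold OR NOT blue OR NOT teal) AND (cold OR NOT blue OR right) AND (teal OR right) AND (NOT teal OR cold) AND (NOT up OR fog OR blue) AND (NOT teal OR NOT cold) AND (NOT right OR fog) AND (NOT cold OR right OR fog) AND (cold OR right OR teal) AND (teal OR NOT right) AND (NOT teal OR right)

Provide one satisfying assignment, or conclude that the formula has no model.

UNSATISFIABLE

Suppose teal = true.
The clause (cold) is unit, so cold = true.
But (NOT cold) is also a unit clause — contradiction.
That branch fails; take teal = false instead.
The clause (right) is unit, so right = true.
But (NOT right) is also a unit clause — contradiction.
Either choice for teal ends in contradiction.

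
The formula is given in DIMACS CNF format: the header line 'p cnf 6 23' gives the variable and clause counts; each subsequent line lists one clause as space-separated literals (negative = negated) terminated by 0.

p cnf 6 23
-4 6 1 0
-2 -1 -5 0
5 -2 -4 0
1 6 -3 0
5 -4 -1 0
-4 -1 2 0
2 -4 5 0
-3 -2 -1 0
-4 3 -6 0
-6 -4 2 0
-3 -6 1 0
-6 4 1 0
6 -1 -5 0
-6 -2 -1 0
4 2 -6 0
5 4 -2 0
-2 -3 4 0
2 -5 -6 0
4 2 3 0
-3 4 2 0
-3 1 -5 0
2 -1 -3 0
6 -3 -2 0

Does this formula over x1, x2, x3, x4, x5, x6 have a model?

Satisfiable

Branch on x4: set x4 = False.
Branch on x6: set x6 = False.
Branch on x1: set x1 = False.
Unit clause (¬x3) forces x3 = False.
Unit clause (x2) forces x2 = True.
Unit clause (x5) forces x5 = True.
This assignment satisfies each clause.
A satisfying assignment: x1 ↦ False,  x2 ↦ True,  x3 ↦ False,  x4 ↦ False,  x5 ↦ True,  x6 ↦ False.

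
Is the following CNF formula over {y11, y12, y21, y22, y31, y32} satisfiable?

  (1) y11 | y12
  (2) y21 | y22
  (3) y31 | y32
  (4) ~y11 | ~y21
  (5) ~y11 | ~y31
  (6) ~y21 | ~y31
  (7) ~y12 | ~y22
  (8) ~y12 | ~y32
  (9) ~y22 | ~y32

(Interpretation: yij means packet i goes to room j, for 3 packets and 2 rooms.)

Unsatisfiable

Suppose y11 = 1.
(~y21) alone gives y21 = 0.
(y22) alone gives y22 = 1.
(~y31) alone gives y31 = 0.
(y32) alone gives y32 = 1.
That conflicts with the unit clause (~y32).
That branch fails; take y11 = 0 instead.
(y12) alone gives y12 = 1.
(~y22) alone gives y22 = 0.
(y21) alone gives y21 = 1.
(~y31) alone gives y31 = 0.
(y32) alone gives y32 = 1.
That conflicts with the unit clause (~y32).
Neither y11 = 1 nor y11 = 0 works.
No assignment satisfies every clause.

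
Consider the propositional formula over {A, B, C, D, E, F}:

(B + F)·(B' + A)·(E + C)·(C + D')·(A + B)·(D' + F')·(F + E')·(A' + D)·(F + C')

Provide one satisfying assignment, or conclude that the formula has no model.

UNSATISFIABLE

Case B = 1:
From the singleton clause (A), A = 1.
From the singleton clause (D), D = 1.
From the singleton clause (C), C = 1.
From the singleton clause (F'), F = 0.
That conflicts with the unit clause (F).
Undo B and try B = 0.
From the singleton clause (F), F = 1.
From the singleton clause (A), A = 1.
From the singleton clause (D'), D = 0.
That conflicts with the unit clause (D).
Both values of B lead to a conflict.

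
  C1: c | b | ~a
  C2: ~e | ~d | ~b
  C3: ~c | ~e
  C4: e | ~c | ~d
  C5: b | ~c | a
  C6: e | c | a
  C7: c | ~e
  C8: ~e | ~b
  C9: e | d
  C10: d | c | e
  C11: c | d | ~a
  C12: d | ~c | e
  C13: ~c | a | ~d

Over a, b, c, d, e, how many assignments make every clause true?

1

There are 2^5 = 32 truth assignments over (a, b, c, d, e).
Split on c. With c = 1, the clauses containing c are satisfied and ~c drops from the rest; 0 of the 2^4 = 16 assignments to the other variables satisfy what remains.
With c = 0, by the same count on the reduced clause set, 1 assignment works.
(One model: a=T, b=T, c=F, d=T, e=F.)
Total: 0 + 1 = 1.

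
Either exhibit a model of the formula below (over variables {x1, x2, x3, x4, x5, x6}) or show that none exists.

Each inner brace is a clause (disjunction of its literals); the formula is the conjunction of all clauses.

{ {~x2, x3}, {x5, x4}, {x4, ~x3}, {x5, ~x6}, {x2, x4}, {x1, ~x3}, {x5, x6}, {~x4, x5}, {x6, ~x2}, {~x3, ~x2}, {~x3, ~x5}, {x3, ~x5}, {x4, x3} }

UNSATISFIABLE

Try x2 = 0.
(x4) alone gives x4 = 1.
(x5) alone gives x5 = 1.
(~x3) alone gives x3 = 0.
That conflicts with the unit clause (x3).
Undo x2 and try x2 = 1.
(x3) alone gives x3 = 1.
That conflicts with the unit clause (~x3).
Neither x2 = 1 nor x2 = 0 works.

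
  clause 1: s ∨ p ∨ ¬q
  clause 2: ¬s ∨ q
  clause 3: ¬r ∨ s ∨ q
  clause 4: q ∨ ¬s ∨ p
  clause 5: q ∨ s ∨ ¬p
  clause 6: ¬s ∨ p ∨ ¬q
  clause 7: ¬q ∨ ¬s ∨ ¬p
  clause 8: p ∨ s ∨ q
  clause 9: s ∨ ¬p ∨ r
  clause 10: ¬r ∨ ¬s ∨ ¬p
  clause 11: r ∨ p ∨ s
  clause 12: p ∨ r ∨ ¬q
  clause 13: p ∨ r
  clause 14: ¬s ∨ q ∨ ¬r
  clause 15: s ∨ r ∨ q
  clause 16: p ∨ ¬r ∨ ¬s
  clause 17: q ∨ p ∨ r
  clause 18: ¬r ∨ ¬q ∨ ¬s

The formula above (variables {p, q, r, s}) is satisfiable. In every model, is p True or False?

True

Suppose p = False.
From the singleton clause (r), r = True.
From the singleton clause (¬s), s = False.
From the singleton clause (¬q), q = False.
Now (q) is unsatisfied and unit — conflict.
So every satisfying assignment has p = True.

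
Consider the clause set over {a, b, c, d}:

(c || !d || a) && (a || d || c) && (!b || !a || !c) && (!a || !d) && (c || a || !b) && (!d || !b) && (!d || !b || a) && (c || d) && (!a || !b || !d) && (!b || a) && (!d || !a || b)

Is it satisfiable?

Case a = true:
(!d) alone gives d = false.
(c) alone gives c = true.
(!b) alone gives b = false.
Every clause now holds.
A satisfying assignment: a: true; b: false; c: true; d: false.

Yes, satisfiable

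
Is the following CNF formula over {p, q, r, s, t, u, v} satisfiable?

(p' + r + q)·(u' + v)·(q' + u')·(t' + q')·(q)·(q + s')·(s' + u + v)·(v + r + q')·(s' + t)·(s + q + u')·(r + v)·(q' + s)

No

From the singleton clause (q), q = 1.
From the singleton clause (u'), u = 0.
From the singleton clause (t'), t = 0.
From the singleton clause (s'), s = 0.
Now (s) is unsatisfied and unit — conflict.
No assignment satisfies every clause.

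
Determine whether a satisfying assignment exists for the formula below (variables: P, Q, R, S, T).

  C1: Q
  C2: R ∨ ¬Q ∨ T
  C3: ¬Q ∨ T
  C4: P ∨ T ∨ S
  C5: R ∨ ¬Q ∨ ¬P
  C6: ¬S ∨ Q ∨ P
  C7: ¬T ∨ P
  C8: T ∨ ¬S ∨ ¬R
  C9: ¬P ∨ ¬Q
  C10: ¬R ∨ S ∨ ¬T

No, unsatisfiable

(Q) alone gives Q = True.
(T) alone gives T = True.
(P) alone gives P = True.
Now (¬P) is unsatisfied and unit — conflict.
No assignment satisfies every clause.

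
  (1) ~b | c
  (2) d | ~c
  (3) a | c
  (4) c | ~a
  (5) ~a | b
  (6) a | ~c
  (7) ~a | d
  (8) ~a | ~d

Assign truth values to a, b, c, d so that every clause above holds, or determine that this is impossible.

UNSATISFIABLE

Suppose b = 0.
Unit clause (~a) forces a = 0.
Unit clause (c) forces c = 1.
That conflicts with the unit clause (~c).
Backtrack on b: now try b = 1.
Unit clause (c) forces c = 1.
Unit clause (d) forces d = 1.
Unit clause (a) forces a = 1.
That conflicts with the unit clause (~a).
Either choice for b ends in contradiction.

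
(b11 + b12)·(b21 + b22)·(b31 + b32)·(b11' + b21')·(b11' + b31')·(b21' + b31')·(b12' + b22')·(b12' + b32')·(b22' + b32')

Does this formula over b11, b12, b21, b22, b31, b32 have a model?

Case b11 = 1:
(b21') alone gives b21 = 0.
(b22) alone gives b22 = 1.
(b31') alone gives b31 = 0.
(b32) alone gives b32 = 1.
That conflicts with the unit clause (b32').
So b11 must be the other value — set b11 = 0.
(b12) alone gives b12 = 1.
(b22') alone gives b22 = 0.
(b21) alone gives b21 = 1.
(b31') alone gives b31 = 0.
(b32) alone gives b32 = 1.
That conflicts with the unit clause (b32').
Both values of b11 lead to a conflict.
No assignment satisfies every clause.

No, unsatisfiable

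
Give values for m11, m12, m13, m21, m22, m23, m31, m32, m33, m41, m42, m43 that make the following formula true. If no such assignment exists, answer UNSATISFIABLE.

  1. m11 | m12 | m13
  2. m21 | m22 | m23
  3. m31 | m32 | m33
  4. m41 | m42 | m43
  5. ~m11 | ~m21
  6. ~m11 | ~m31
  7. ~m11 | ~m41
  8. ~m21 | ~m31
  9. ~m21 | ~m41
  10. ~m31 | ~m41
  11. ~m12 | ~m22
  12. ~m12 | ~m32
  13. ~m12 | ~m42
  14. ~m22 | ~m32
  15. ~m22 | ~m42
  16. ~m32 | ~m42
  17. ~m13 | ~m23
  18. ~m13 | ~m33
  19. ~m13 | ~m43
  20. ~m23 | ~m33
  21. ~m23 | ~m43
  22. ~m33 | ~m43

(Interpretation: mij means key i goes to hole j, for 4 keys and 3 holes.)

UNSATISFIABLE

Case m11 = 0:
Case m12 = 1:
Unit clause (~m22) forces m22 = 0.
Unit clause (~m32) forces m32 = 0.
Unit clause (~m42) forces m42 = 0.
Case m21 = 1:
Unit clause (~m31) forces m31 = 0.
Unit clause (m33) forces m33 = 1.
Unit clause (~m41) forces m41 = 0.
Unit clause (m43) forces m43 = 1.
That conflicts with the unit clause (~m43).
That branch fails; take m21 = 0 instead.
Unit clause (m23) forces m23 = 1.
Unit clause (~m13) forces m13 = 0.
Unit clause (~m33) forces m33 = 0.
Unit clause (m31) forces m31 = 1.
Unit clause (~m41) forces m41 = 0.
Unit clause (m43) forces m43 = 1.
That conflicts with the unit clause (~m43).
Either choice for m21 ends in contradiction.
That branch fails; take m12 = 0 instead.
Unit clause (m13) forces m13 = 1.
Unit clause (~m23) forces m23 = 0.
Unit clause (~m33) forces m33 = 0.
Unit clause (~m43) forces m43 = 0.
Case m21 = 1:
Unit clause (~m31) forces m31 = 0.
Unit clause (m32) forces m32 = 1.
Unit clause (~m41) forces m41 = 0.
Unit clause (m42) forces m42 = 1.
That conflicts with the unit clause (~m42).
That branch fails; take m21 = 0 instead.
Unit clause (m22) forces m22 = 1.
Unit clause (~m32) forces m32 = 0.
Unit clause (m31) forces m31 = 1.
Unit clause (~m41) forces m41 = 0.
Unit clause (m42) forces m42 = 1.
That conflicts with the unit clause (~m42).
Either choice for m21 ends in contradiction.
Either choice for m12 ends in contradiction.
That branch fails; take m11 = 1 instead.
Unit clause (~m21) forces m21 = 0.
Unit clause (~m31) forces m31 = 0.
Unit clause (~m41) forces m41 = 0.
Case m22 = 1:
Unit clause (~m12) forces m12 = 0.
Unit clause (~m32) forces m32 = 0.
Unit clause (m33) forces m33 = 1.
Unit clause (~m42) forces m42 = 0.
Unit clause (m43) forces m43 = 1.
That conflicts with the unit clause (~m43).
That branch fails; take m22 = 0 instead.
Unit clause (m23) forces m23 = 1.
Unit clause (~m13) forces m13 = 0.
Unit clause (~m33) forces m33 = 0.
Unit clause (m32) forces m32 = 1.
Unit clause (~m12) forces m12 = 0.
Unit clause (~m42) forces m42 = 0.
Unit clause (m43) forces m43 = 1.
That conflicts with the unit clause (~m43).
Either choice for m22 ends in contradiction.
Either choice for m11 ends in contradiction.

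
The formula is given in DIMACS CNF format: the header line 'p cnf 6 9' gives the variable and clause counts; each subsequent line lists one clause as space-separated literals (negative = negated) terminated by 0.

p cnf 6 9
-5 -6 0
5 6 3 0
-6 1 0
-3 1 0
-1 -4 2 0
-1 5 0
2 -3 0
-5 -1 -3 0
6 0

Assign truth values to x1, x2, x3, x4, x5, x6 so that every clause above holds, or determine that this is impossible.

UNSATISFIABLE

(x6) alone gives x6 = True.
(¬x5) alone gives x5 = False.
(x1) alone gives x1 = True.
But (¬x1) is also a unit clause — contradiction.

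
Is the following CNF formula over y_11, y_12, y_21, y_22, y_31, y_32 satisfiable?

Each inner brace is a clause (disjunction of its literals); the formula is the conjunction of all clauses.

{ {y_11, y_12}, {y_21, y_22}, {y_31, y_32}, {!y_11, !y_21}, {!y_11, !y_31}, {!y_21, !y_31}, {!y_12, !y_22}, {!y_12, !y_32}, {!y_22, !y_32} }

Suppose y_11 = true.
The clause (!y_21) is unit, so y_21 = false.
The clause (y_22) is unit, so y_22 = true.
The clause (!y_31) is unit, so y_31 = false.
The clause (y_32) is unit, so y_32 = true.
But (!y_32) is also a unit clause — contradiction.
Undo y_11 and try y_11 = false.
The clause (y_12) is unit, so y_12 = true.
The clause (!y_22) is unit, so y_22 = false.
The clause (y_21) is unit, so y_21 = true.
The clause (!y_31) is unit, so y_31 = false.
The clause (y_32) is unit, so y_32 = true.
But (!y_32) is also a unit clause — contradiction.
Both values of y_11 lead to a conflict.
No assignment satisfies every clause.

No, unsatisfiable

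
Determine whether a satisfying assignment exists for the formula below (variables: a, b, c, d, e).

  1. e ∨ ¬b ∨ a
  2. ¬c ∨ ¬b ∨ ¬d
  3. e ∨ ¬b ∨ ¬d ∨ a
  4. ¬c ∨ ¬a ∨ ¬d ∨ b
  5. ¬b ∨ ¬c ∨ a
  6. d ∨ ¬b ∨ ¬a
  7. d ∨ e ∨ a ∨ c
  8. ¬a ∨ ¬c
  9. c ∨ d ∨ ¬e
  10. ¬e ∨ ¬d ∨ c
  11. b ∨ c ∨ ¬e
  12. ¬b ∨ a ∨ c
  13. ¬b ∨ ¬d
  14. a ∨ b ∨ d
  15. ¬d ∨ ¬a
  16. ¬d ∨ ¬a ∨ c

Yes

Try a = False.
Try e = False.
(¬b) alone gives b = False.
(d) alone gives d = True.
Every clause is now satisfied; c is unconstrained.
A satisfying assignment: a ↦ False; b ↦ False; c ↦ False; d ↦ True; e ↦ False.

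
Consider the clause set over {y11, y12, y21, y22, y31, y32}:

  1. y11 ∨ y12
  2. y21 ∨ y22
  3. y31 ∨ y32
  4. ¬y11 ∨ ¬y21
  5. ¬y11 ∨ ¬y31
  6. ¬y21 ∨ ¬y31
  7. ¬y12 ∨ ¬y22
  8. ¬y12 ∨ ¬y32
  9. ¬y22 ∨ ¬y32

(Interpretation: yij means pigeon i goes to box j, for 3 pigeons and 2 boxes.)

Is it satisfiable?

Suppose y11 = True.
From the singleton clause (¬y21), y21 = False.
From the singleton clause (y22), y22 = True.
From the singleton clause (¬y31), y31 = False.
From the singleton clause (y32), y32 = True.
Now (¬y32) is unsatisfied and unit — conflict.
So y11 must be the other value — set y11 = False.
From the singleton clause (y12), y12 = True.
From the singleton clause (¬y22), y22 = False.
From the singleton clause (y21), y21 = True.
From the singleton clause (¬y31), y31 = False.
From the singleton clause (y32), y32 = True.
Now (¬y32) is unsatisfied and unit — conflict.
Both values of y11 lead to a conflict.
No assignment satisfies every clause.

No, unsatisfiable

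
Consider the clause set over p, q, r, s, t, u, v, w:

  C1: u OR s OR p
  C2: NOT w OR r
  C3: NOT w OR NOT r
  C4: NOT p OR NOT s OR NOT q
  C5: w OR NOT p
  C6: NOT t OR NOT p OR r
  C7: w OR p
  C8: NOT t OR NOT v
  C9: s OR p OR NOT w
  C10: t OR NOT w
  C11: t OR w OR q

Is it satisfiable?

Try w = false.
From the singleton clause (NOT p), p = false.
Now (p) is unsatisfied and unit — conflict.
Backtrack on w: now try w = true.
From the singleton clause (r), r = true.
Now (NOT r) is unsatisfied and unit — conflict.
Both values of w lead to a conflict.
No assignment satisfies every clause.

No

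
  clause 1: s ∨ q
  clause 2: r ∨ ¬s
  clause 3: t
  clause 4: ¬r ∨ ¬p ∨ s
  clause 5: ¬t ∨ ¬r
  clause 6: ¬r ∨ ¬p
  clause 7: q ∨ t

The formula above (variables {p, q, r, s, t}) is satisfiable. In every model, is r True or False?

False

Suppose r = True.
(t) alone gives t = True.
That conflicts with the unit clause (¬t).
So every satisfying assignment has r = False.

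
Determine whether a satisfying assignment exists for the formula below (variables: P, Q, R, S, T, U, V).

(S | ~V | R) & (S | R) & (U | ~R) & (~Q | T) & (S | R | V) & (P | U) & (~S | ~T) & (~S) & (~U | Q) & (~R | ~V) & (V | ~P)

Yes

From the singleton clause (~S), S = 0.
From the singleton clause (R), R = 1.
From the singleton clause (U), U = 1.
From the singleton clause (Q), Q = 1.
From the singleton clause (T), T = 1.
From the singleton clause (~V), V = 0.
From the singleton clause (~P), P = 0.
Every clause now holds.
A satisfying assignment: P: 0,  Q: 1,  R: 1,  S: 0,  T: 1,  U: 1,  V: 0.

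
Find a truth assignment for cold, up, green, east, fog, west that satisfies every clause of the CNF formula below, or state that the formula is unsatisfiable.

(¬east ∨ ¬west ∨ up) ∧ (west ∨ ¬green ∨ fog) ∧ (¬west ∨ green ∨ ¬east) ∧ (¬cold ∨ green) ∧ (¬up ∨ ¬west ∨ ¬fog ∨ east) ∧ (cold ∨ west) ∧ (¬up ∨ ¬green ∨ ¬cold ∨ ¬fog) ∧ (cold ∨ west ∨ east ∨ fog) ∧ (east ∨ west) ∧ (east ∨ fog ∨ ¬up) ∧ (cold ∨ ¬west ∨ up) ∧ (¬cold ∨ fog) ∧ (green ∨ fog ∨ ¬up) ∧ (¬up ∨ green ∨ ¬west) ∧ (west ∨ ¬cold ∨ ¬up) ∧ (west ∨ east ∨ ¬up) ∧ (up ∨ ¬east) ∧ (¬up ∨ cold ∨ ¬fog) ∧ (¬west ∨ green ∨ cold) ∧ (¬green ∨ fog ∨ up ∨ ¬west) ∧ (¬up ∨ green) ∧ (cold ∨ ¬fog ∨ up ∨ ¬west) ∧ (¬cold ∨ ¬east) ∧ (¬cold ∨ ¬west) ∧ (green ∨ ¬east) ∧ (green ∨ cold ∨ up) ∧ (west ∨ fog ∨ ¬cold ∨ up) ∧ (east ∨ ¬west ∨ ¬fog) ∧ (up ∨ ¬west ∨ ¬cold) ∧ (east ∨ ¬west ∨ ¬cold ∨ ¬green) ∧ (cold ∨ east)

cold=False; up=True; green=True; east=True; fog=False; west=True

Try cold = False.
The clause (west) is unit, so west = True.
The clause (up) is unit, so up = True.
The clause (green) is unit, so green = True.
The clause (¬fog) is unit, so fog = False.
The clause (east) is unit, so east = True.
All clauses are satisfied.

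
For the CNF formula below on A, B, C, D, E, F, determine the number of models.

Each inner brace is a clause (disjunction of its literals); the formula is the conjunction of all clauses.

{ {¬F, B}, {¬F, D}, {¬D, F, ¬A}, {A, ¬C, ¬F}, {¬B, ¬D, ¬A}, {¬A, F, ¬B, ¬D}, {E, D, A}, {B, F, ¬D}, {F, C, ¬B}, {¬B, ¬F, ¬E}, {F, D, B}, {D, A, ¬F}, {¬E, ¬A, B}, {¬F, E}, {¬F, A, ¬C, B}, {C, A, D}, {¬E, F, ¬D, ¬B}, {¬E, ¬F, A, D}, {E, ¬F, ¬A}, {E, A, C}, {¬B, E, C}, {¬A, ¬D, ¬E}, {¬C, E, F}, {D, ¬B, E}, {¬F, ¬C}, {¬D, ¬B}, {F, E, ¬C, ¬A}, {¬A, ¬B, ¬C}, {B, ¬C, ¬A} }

1

There are 2^6 = 64 truth assignments over (A, B, C, D, E, F).
Split on F. With F = True, the clauses containing F are satisfied and ¬F drops from the rest; 0 of the 2^5 = 32 assignments to the other variables satisfy what remains.
With F = False, by the same count on the reduced clause set, 1 assignment works.
Total: 0 + 1 = 1.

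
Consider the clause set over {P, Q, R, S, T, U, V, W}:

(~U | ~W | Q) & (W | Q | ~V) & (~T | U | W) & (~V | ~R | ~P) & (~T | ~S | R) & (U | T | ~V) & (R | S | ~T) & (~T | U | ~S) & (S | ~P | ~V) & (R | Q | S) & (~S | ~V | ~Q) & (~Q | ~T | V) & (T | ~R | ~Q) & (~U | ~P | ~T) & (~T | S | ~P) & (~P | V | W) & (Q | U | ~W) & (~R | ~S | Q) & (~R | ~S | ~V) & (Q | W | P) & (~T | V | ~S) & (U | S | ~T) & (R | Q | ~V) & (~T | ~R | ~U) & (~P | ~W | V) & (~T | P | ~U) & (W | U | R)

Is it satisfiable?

Yes

Suppose U = 0.
Suppose T = 0.
From the singleton clause (~V), V = 0.
Suppose R = 0.
From the singleton clause (W), W = 1.
From the singleton clause (Q), Q = 1.
From the singleton clause (~P), P = 0.
All clauses hold; S can take either value.
A satisfying assignment: P=0,  Q=1,  R=0,  S=1,  T=0,  U=0,  V=0,  W=1.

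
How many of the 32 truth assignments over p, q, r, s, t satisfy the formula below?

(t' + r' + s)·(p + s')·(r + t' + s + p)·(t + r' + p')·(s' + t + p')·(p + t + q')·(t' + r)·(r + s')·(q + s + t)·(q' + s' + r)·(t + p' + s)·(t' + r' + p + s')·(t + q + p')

2

There are 2^5 = 32 truth assignments over (p, q, r, s, t).
Split on p. With p = 1, the clauses containing p are satisfied and p' drops from the rest; 2 of the 2^4 = 16 assignments to the other variables satisfy what remains.
With p = 0, by the same count on the reduced clause set, 0 assignments work.
Total: 2 + 0 = 2.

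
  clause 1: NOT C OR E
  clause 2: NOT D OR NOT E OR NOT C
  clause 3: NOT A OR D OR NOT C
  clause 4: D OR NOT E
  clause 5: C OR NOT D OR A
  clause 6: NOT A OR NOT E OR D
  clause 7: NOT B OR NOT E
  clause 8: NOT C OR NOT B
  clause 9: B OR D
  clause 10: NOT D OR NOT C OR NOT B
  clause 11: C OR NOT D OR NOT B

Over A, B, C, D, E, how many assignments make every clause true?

4

There are 2^5 = 32 truth assignments over (A, B, C, D, E).
Split on A. With A = true, the clauses containing A are satisfied and NOT A drops from the rest; 3 of the 2^4 = 16 assignments to the other variables satisfy what remains.
With A = false, by the same count on the reduced clause set, 1 assignment works.
Total: 3 + 1 = 4.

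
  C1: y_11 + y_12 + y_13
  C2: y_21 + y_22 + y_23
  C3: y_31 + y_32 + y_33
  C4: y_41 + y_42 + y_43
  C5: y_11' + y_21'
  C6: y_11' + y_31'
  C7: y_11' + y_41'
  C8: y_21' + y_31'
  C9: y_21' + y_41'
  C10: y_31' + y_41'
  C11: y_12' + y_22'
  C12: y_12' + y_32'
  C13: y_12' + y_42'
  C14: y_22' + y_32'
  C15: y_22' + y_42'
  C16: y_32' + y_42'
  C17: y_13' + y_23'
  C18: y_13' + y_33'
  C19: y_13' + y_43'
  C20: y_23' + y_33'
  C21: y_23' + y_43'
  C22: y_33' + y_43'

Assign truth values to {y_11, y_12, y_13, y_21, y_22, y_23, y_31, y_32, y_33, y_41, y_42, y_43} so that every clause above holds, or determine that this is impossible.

Suppose y_11 = 0.
Suppose y_12 = 1.
The clause (y_22') is unit, so y_22 = 0.
The clause (y_32') is unit, so y_32 = 0.
The clause (y_42') is unit, so y_42 = 0.
Suppose y_21 = 1.
The clause (y_31') is unit, so y_31 = 0.
The clause (y_33) is unit, so y_33 = 1.
The clause (y_41') is unit, so y_41 = 0.
The clause (y_43) is unit, so y_43 = 1.
That conflicts with the unit clause (y_43').
Backtrack on y_21: now try y_21 = 0.
The clause (y_23) is unit, so y_23 = 1.
The clause (y_13') is unit, so y_13 = 0.
The clause (y_33') is unit, so y_33 = 0.
The clause (y_31) is unit, so y_31 = 1.
The clause (y_41') is unit, so y_41 = 0.
The clause (y_43) is unit, so y_43 = 1.
That conflicts with the unit clause (y_43').
Both values of y_21 lead to a conflict.
Backtrack on y_12: now try y_12 = 0.
The clause (y_13) is unit, so y_13 = 1.
The clause (y_23') is unit, so y_23 = 0.
The clause (y_33') is unit, so y_33 = 0.
The clause (y_43') is unit, so y_43 = 0.
Suppose y_21 = 1.
The clause (y_31') is unit, so y_31 = 0.
The clause (y_32) is unit, so y_32 = 1.
The clause (y_41') is unit, so y_41 = 0.
The clause (y_42) is unit, so y_42 = 1.
That conflicts with the unit clause (y_42').
Backtrack on y_21: now try y_21 = 0.
The clause (y_22) is unit, so y_22 = 1.
The clause (y_32') is unit, so y_32 = 0.
The clause (y_31) is unit, so y_31 = 1.
The clause (y_41') is unit, so y_41 = 0.
The clause (y_42) is unit, so y_42 = 1.
That conflicts with the unit clause (y_42').
Both values of y_21 lead to a conflict.
Both values of y_12 lead to a conflict.
Backtrack on y_11: now try y_11 = 1.
The clause (y_21') is unit, so y_21 = 0.
The clause (y_31') is unit, so y_31 = 0.
The clause (y_41') is unit, so y_41 = 0.
Suppose y_22 = 1.
The clause (y_12') is unit, so y_12 = 0.
The clause (y_32') is unit, so y_32 = 0.
The clause (y_33) is unit, so y_33 = 1.
The clause (y_42') is unit, so y_42 = 0.
The clause (y_43) is unit, so y_43 = 1.
That conflicts with the unit clause (y_43').
Backtrack on y_22: now try y_22 = 0.
The clause (y_23) is unit, so y_23 = 1.
The clause (y_13') is unit, so y_13 = 0.
The clause (y_33') is unit, so y_33 = 0.
The clause (y_32) is unit, so y_32 = 1.
The clause (y_12') is unit, so y_12 = 0.
The clause (y_42') is unit, so y_42 = 0.
The clause (y_43) is unit, so y_43 = 1.
That conflicts with the unit clause (y_43').
Both values of y_22 lead to a conflict.
Both values of y_11 lead to a conflict.

UNSATISFIABLE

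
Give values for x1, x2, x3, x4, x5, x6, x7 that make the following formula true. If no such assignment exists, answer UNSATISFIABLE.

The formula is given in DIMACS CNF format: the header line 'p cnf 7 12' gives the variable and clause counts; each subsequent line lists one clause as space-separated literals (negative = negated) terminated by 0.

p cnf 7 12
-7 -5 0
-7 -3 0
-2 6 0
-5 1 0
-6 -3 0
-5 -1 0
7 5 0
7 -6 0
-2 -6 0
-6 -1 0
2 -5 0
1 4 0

Branch on x7: set x7 = True.
From the singleton clause (¬x5), x5 = False.
From the singleton clause (¬x3), x3 = False.
Branch on x2: set x2 = False.
Branch on x6: set x6 = False.
Branch on x1: set x1 = True.
All clauses hold; x4 can take either value.

x1: True, x2: False, x3: False, x4: False, x5: False, x6: False, x7: True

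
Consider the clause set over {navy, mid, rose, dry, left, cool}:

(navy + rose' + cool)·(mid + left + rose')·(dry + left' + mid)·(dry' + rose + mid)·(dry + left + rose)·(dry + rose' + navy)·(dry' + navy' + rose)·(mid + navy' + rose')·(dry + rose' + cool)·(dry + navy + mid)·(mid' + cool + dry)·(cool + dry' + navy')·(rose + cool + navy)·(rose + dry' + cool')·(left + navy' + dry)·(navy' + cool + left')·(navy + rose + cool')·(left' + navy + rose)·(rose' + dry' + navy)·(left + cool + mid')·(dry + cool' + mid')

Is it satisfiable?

Case navy = 1:
Case dry = 1:
From the singleton clause (rose), rose = 1.
From the singleton clause (mid), mid = 1.
From the singleton clause (cool), cool = 1.
All clauses hold; left can take either value.
A satisfying assignment: navy: 1, mid: 1, rose: 1, dry: 1, left: 0, cool: 1.

Yes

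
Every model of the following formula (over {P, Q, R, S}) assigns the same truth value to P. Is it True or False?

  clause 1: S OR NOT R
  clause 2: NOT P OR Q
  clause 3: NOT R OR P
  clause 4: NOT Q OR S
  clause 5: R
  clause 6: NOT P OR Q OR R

Suppose P = false.
Unit clause (NOT R) forces R = false.
That conflicts with the unit clause (R).
So every satisfying assignment has P = True.

True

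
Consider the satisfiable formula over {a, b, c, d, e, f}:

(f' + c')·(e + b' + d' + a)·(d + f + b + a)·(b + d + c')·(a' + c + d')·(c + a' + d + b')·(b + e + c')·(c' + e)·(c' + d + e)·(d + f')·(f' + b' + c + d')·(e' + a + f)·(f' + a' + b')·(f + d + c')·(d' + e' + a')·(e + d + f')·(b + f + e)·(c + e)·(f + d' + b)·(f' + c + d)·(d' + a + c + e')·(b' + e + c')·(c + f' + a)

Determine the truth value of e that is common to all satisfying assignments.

Suppose e = 0.
(c') alone gives c = 0.
That conflicts with the unit clause (c).
So every satisfying assignment has e = True.

True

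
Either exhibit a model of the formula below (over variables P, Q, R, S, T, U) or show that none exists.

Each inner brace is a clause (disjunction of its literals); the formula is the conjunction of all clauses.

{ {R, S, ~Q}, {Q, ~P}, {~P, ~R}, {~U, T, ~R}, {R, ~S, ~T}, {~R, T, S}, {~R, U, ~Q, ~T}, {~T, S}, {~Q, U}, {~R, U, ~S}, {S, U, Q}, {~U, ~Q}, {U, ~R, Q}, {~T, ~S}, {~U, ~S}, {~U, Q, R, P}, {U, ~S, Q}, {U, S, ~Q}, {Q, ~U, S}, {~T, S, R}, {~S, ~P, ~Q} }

Case Q = 1:
Unit clause (U) forces U = 1.
But (~U) is also a unit clause — contradiction.
That branch fails; take Q = 0 instead.
Unit clause (~P) forces P = 0.
Case T = 0:
Case U = 0:
Unit clause (S) forces S = 1.
But (~S) is also a unit clause — contradiction.
That branch fails; take U = 1 instead.
Unit clause (~R) forces R = 0.
But (R) is also a unit clause — contradiction.
Either choice for U ends in contradiction.
That branch fails; take T = 1 instead.
Unit clause (S) forces S = 1.
But (~S) is also a unit clause — contradiction.
Either choice for T ends in contradiction.
Either choice for Q ends in contradiction.

UNSATISFIABLE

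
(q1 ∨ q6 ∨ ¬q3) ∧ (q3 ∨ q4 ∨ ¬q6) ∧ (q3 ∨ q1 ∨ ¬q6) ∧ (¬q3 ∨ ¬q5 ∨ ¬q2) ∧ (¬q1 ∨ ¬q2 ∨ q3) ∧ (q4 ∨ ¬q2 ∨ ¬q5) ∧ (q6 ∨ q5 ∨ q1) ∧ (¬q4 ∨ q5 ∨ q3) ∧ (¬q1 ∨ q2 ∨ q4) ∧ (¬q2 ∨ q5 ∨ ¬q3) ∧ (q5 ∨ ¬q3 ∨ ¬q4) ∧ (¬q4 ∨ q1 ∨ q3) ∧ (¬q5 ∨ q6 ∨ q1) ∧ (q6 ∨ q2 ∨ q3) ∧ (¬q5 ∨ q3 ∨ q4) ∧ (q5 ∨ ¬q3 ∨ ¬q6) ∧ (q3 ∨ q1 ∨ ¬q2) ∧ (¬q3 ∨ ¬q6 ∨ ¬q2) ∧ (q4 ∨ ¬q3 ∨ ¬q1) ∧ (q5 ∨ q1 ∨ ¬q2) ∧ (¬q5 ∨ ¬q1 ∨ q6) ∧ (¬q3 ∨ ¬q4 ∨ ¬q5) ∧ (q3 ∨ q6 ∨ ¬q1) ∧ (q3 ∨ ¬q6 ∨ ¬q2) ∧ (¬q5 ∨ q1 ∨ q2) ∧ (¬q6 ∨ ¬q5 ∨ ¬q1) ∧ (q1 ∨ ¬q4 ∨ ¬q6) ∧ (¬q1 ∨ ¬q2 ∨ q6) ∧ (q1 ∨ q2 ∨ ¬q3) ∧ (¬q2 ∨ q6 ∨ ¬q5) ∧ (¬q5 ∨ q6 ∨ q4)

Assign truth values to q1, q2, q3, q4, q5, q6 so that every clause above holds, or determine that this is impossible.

Suppose q1 = True.
Suppose q2 = False.
Unit clause (q4) forces q4 = True.
Suppose q5 = True.
Unit clause (q6) forces q6 = True.
But (¬q6) is also a unit clause — contradiction.
Backtrack on q5: now try q5 = False.
Unit clause (q3) forces q3 = True.
But (¬q3) is also a unit clause — contradiction.
Both values of q5 lead to a conflict.
Backtrack on q2: now try q2 = True.
Unit clause (q3) forces q3 = True.
Unit clause (¬q5) forces q5 = False.
But (q5) is also a unit clause — contradiction.
Both values of q2 lead to a conflict.
Backtrack on q1: now try q1 = False.
Suppose q6 = True.
Unit clause (q3) forces q3 = True.
Unit clause (q5) forces q5 = True.
Unit clause (¬q2) forces q2 = False.
But (q2) is also a unit clause — contradiction.
Backtrack on q6: now try q6 = False.
Unit clause (¬q3) forces q3 = False.
Unit clause (q5) forces q5 = True.
But (¬q5) is also a unit clause — contradiction.
Both values of q6 lead to a conflict.
Both values of q1 lead to a conflict.

UNSATISFIABLE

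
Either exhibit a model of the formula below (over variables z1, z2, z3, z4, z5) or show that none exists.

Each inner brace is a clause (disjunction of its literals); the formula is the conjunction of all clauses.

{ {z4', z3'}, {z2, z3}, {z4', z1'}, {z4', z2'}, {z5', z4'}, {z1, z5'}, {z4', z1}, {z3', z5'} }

Case z4 = 0:
Case z2 = 0:
(z3) alone gives z3 = 1.
(z5') alone gives z5 = 0.
Every clause is now satisfied; z1 is unconstrained.

z1: 1,  z2: 0,  z3: 1,  z4: 0,  z5: 0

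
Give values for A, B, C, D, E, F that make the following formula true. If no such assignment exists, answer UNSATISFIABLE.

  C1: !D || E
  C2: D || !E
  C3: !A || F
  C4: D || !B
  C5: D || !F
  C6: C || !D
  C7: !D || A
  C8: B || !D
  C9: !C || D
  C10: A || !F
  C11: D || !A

Case D = false:
From the singleton clause (!E), E = false.
From the singleton clause (!B), B = false.
From the singleton clause (!F), F = false.
From the singleton clause (!A), A = false.
From the singleton clause (!C), C = false.
This assignment satisfies each clause.

A: false,  B: false,  C: false,  D: false,  E: false,  F: false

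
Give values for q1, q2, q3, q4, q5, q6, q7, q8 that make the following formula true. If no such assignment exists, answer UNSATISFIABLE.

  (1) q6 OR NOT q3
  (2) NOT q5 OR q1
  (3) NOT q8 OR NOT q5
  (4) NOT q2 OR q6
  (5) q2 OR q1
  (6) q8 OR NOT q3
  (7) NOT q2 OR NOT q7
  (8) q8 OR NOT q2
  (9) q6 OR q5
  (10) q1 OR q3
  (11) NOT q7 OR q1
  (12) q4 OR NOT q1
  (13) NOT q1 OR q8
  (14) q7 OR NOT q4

Suppose q6 = true.
Suppose q5 = false.
Suppose q2 = true.
The clause (NOT q7) is unit, so q7 = false.
The clause (q8) is unit, so q8 = true.
The clause (NOT q4) is unit, so q4 = false.
The clause (NOT q1) is unit, so q1 = false.
The clause (q3) is unit, so q3 = true.
This assignment satisfies each clause.

q1=false, q2=true, q3=true, q4=false, q5=false, q6=true, q7=false, q8=true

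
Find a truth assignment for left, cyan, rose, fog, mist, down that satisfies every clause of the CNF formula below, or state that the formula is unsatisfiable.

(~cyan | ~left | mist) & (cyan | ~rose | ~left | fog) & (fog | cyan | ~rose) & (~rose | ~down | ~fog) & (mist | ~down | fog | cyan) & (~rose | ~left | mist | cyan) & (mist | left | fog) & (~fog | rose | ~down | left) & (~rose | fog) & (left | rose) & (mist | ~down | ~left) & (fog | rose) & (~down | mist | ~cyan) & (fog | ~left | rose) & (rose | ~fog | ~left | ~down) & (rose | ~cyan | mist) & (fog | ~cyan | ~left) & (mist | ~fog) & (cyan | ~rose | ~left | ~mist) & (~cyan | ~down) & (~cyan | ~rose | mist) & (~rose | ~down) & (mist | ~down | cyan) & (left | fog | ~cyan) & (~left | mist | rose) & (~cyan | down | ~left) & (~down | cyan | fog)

Try rose = 1.
From the singleton clause (fog), fog = 1.
From the singleton clause (~down), down = 0.
From the singleton clause (mist), mist = 1.
Try cyan = 0.
From the singleton clause (~left), left = 0.
This assignment satisfies each clause.

left ↦ 0,  cyan ↦ 0,  rose ↦ 1,  fog ↦ 1,  mist ↦ 1,  down ↦ 0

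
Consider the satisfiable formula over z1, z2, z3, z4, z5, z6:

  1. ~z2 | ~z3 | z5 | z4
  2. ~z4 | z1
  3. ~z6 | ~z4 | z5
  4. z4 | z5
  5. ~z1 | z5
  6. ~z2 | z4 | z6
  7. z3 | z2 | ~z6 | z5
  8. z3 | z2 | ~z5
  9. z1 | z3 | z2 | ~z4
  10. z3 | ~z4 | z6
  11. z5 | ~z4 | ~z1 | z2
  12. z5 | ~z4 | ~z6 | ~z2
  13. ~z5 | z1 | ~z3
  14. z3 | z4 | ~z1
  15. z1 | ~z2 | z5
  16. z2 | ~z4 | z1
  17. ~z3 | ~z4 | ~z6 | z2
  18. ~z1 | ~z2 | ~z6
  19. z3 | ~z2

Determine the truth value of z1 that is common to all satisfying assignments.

True

Suppose z1 = 0.
From the singleton clause (~z4), z4 = 0.
From the singleton clause (z5), z5 = 1.
From the singleton clause (~z3), z3 = 0.
From the singleton clause (z2), z2 = 1.
But (~z2) is also a unit clause — contradiction.
So every satisfying assignment has z1 = True.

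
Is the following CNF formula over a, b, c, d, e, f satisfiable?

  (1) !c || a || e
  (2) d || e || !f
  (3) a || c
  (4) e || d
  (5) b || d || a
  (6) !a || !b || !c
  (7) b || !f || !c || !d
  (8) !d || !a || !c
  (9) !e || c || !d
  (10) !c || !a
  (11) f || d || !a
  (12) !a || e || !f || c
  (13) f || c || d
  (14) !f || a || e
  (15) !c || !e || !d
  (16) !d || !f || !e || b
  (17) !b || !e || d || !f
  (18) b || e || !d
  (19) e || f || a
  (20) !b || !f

Case a = true:
From the singleton clause (!c), c = false.
Case e = true:
From the singleton clause (!d), d = false.
From the singleton clause (f), f = true.
From the singleton clause (!b), b = false.
All clauses are satisfied.
A satisfying assignment: a=true; b=false; c=false; d=false; e=true; f=true.

Satisfiable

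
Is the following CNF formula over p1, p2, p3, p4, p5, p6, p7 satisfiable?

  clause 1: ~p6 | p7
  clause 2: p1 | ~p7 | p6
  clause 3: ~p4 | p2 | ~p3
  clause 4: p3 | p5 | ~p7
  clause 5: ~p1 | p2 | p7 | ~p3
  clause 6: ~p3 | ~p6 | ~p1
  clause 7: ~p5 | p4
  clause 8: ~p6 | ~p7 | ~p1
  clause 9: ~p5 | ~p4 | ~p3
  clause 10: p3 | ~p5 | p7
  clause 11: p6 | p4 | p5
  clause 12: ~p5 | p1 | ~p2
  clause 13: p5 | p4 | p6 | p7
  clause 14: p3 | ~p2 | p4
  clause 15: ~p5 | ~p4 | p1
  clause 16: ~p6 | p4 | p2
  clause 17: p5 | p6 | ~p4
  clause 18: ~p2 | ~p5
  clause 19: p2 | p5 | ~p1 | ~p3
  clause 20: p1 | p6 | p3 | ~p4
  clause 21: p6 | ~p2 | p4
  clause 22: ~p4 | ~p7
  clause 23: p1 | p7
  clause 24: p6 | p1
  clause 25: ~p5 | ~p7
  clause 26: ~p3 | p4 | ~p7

Unsatisfiable

Suppose p6 = 0.
From the singleton clause (p1), p1 = 1.
Suppose p5 = 0.
From the singleton clause (p4), p4 = 1.
Now (~p4) is unsatisfied and unit — conflict.
So p5 must be the other value — set p5 = 1.
From the singleton clause (p4), p4 = 1.
From the singleton clause (~p3), p3 = 0.
From the singleton clause (p7), p7 = 1.
Now (~p7) is unsatisfied and unit — conflict.
Either choice for p5 ends in contradiction.
So p6 must be the other value — set p6 = 1.
From the singleton clause (p7), p7 = 1.
From the singleton clause (~p1), p1 = 0.
From the singleton clause (~p4), p4 = 0.
From the singleton clause (~p5), p5 = 0.
From the singleton clause (p3), p3 = 1.
Now (~p3) is unsatisfied and unit — conflict.
Either choice for p6 ends in contradiction.
No assignment satisfies every clause.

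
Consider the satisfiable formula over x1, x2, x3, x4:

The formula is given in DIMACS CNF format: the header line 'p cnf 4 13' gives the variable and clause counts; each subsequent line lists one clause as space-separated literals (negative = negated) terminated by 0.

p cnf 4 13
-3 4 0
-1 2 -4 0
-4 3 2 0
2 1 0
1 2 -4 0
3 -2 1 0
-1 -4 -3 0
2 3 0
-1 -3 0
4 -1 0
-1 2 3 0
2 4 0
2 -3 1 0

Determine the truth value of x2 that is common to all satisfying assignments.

Suppose x2 = False.
The clause (x1) is unit, so x1 = True.
The clause (¬x4) is unit, so x4 = False.
That conflicts with the unit clause (x4).
So every satisfying assignment has x2 = True.

True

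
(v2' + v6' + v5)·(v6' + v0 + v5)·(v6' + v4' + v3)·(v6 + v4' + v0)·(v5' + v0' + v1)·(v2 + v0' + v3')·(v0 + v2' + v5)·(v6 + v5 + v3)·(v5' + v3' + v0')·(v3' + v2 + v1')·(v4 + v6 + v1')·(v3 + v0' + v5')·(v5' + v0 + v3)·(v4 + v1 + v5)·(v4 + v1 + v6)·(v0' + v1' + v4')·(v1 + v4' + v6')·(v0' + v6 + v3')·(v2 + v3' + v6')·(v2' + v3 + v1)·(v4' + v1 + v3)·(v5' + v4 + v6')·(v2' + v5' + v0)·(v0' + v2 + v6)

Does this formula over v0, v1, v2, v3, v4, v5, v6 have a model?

Try v2 = 0.
Try v0 = 1.
From the singleton clause (v3'), v3 = 0.
From the singleton clause (v5'), v5 = 0.
From the singleton clause (v6), v6 = 1.
From the singleton clause (v4'), v4 = 0.
From the singleton clause (v1), v1 = 1.
Every clause now holds.
A satisfying assignment: v0: 1, v1: 1, v2: 0, v3: 0, v4: 0, v5: 0, v6: 1.

Satisfiable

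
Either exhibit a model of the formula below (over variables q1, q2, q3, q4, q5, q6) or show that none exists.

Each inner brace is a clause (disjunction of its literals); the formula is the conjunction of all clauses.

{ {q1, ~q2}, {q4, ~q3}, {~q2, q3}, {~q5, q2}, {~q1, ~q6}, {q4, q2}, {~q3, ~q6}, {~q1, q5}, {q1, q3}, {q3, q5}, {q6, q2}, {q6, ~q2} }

UNSATISFIABLE

Try q1 = 1.
From the singleton clause (~q6), q6 = 0.
From the singleton clause (q5), q5 = 1.
From the singleton clause (q2), q2 = 1.
But (~q2) is also a unit clause — contradiction.
Backtrack on q1: now try q1 = 0.
From the singleton clause (~q2), q2 = 0.
From the singleton clause (~q5), q5 = 0.
From the singleton clause (q4), q4 = 1.
From the singleton clause (q3), q3 = 1.
From the singleton clause (~q6), q6 = 0.
But (q6) is also a unit clause — contradiction.
Either choice for q1 ends in contradiction.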